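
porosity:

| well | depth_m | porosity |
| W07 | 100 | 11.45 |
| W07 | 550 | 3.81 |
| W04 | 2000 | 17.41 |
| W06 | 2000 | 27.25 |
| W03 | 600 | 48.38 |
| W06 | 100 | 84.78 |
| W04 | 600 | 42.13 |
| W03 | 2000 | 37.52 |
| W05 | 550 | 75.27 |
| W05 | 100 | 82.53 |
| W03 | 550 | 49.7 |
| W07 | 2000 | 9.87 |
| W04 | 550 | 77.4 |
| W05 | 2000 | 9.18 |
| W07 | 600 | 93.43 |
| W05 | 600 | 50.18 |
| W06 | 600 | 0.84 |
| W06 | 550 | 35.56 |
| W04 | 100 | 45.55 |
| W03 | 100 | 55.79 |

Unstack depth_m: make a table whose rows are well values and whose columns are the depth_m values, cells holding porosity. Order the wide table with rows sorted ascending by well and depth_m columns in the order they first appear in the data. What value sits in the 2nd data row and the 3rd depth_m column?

With rows sorted ascending by well, row 2 is well=W04. depth_m columns in first-appearance order: 100, 550, 2000, 600; column 3 is 2000.
Long rows with well=W04, depth_m=2000: porosity = 17.41.

17.41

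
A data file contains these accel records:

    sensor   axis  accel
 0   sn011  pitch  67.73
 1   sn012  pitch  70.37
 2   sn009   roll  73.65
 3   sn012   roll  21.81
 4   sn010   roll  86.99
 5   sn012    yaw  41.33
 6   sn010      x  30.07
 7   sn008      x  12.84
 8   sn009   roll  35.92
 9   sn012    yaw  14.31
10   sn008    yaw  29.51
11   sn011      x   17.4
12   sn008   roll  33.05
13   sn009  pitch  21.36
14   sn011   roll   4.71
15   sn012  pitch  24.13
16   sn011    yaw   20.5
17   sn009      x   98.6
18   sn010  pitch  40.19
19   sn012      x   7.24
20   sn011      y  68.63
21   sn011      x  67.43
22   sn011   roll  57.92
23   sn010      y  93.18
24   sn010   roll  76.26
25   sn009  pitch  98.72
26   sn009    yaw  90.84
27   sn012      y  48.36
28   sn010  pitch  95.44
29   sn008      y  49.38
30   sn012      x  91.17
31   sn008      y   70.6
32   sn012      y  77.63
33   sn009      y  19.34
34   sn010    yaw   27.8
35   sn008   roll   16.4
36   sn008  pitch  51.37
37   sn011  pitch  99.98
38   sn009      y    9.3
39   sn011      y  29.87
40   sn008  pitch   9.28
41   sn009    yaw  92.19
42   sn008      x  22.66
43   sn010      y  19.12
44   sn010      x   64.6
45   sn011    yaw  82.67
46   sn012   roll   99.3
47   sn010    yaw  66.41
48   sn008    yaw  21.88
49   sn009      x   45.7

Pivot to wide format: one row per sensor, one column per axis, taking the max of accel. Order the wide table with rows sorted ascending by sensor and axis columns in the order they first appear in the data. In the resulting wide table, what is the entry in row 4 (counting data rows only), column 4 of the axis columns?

67.43

With rows sorted ascending by sensor, row 4 is sensor=sn011. axis columns in first-appearance order: pitch, roll, yaw, x, y; column 4 is x.
Long rows with sensor=sn011, axis=x: max(17.4, 67.43) = 67.43.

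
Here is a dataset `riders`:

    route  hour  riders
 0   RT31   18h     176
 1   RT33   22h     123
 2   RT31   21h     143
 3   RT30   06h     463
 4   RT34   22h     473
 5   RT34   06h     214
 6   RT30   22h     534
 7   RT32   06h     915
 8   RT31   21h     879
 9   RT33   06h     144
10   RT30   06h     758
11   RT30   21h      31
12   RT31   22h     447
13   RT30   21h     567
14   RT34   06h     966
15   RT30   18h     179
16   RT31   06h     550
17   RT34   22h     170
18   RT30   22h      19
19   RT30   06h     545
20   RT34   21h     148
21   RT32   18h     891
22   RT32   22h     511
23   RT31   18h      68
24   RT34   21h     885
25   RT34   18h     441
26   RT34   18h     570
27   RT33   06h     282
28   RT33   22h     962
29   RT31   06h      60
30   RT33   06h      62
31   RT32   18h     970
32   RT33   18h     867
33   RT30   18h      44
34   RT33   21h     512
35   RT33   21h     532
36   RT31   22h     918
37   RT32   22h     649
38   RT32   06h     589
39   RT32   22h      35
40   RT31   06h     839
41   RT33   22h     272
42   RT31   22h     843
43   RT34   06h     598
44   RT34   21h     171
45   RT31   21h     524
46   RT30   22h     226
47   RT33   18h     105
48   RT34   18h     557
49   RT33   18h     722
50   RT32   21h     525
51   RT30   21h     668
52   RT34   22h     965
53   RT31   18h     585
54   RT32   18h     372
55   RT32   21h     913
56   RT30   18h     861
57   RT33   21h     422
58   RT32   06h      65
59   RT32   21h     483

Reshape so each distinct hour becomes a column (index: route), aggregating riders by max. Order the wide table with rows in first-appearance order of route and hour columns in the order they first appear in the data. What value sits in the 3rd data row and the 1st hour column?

861

With rows in first-appearance order of route, row 3 is route=RT30. hour columns in first-appearance order: 18h, 22h, 21h, 06h; column 1 is 18h.
Long rows with route=RT30, hour=18h: max(179, 44, 861) = 861.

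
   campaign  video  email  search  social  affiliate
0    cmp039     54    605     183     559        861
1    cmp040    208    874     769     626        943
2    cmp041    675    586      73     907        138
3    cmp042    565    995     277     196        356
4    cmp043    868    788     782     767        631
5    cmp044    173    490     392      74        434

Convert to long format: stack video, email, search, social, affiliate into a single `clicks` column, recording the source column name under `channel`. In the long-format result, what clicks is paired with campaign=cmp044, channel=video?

Unpivoting turns each (campaign, wide-column) pair into one long row.
The wide cell at row cmp044, column video holds 173, so the long row (cmp044, video) has clicks=173.

173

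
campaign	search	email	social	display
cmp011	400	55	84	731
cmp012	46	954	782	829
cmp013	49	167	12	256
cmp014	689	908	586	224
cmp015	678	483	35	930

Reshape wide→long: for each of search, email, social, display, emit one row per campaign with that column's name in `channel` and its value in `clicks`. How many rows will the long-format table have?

20

5 campaign values × 4 melted columns = 20 rows.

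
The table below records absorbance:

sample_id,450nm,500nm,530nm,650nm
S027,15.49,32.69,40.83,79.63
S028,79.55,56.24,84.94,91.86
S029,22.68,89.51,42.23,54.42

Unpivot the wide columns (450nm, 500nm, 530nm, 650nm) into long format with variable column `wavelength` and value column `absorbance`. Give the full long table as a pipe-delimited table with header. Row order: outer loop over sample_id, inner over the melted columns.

Each (sample_id, column) pair becomes one row: 3 × 4 = 12 rows.
For example, (S027, 450nm) → absorbance=15.49.

| sample_id | wavelength | absorbance |
| S027 | 450nm | 15.49 |
| S027 | 500nm | 32.69 |
| S027 | 530nm | 40.83 |
| S027 | 650nm | 79.63 |
| S028 | 450nm | 79.55 |
| S028 | 500nm | 56.24 |
| S028 | 530nm | 84.94 |
| S028 | 650nm | 91.86 |
| S029 | 450nm | 22.68 |
| S029 | 500nm | 89.51 |
| S029 | 530nm | 42.23 |
| S029 | 650nm | 54.42 |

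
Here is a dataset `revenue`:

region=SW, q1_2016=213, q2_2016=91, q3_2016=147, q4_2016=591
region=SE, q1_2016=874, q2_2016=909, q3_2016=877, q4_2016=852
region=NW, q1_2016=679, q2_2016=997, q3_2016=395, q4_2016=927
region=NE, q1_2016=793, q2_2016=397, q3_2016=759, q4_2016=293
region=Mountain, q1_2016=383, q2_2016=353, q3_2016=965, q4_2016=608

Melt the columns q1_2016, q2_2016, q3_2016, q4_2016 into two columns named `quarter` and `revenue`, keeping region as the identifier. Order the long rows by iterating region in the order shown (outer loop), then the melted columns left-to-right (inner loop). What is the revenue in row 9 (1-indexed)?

20 rows total (5 × 4). Row 9: index ⌊(9-1)/4⌋ = 2 into region → NW; (9-1) mod 4 = 0 into the melted columns → q1_2016.
So row 9 is (NW, q1_2016, 679); revenue = 679.

679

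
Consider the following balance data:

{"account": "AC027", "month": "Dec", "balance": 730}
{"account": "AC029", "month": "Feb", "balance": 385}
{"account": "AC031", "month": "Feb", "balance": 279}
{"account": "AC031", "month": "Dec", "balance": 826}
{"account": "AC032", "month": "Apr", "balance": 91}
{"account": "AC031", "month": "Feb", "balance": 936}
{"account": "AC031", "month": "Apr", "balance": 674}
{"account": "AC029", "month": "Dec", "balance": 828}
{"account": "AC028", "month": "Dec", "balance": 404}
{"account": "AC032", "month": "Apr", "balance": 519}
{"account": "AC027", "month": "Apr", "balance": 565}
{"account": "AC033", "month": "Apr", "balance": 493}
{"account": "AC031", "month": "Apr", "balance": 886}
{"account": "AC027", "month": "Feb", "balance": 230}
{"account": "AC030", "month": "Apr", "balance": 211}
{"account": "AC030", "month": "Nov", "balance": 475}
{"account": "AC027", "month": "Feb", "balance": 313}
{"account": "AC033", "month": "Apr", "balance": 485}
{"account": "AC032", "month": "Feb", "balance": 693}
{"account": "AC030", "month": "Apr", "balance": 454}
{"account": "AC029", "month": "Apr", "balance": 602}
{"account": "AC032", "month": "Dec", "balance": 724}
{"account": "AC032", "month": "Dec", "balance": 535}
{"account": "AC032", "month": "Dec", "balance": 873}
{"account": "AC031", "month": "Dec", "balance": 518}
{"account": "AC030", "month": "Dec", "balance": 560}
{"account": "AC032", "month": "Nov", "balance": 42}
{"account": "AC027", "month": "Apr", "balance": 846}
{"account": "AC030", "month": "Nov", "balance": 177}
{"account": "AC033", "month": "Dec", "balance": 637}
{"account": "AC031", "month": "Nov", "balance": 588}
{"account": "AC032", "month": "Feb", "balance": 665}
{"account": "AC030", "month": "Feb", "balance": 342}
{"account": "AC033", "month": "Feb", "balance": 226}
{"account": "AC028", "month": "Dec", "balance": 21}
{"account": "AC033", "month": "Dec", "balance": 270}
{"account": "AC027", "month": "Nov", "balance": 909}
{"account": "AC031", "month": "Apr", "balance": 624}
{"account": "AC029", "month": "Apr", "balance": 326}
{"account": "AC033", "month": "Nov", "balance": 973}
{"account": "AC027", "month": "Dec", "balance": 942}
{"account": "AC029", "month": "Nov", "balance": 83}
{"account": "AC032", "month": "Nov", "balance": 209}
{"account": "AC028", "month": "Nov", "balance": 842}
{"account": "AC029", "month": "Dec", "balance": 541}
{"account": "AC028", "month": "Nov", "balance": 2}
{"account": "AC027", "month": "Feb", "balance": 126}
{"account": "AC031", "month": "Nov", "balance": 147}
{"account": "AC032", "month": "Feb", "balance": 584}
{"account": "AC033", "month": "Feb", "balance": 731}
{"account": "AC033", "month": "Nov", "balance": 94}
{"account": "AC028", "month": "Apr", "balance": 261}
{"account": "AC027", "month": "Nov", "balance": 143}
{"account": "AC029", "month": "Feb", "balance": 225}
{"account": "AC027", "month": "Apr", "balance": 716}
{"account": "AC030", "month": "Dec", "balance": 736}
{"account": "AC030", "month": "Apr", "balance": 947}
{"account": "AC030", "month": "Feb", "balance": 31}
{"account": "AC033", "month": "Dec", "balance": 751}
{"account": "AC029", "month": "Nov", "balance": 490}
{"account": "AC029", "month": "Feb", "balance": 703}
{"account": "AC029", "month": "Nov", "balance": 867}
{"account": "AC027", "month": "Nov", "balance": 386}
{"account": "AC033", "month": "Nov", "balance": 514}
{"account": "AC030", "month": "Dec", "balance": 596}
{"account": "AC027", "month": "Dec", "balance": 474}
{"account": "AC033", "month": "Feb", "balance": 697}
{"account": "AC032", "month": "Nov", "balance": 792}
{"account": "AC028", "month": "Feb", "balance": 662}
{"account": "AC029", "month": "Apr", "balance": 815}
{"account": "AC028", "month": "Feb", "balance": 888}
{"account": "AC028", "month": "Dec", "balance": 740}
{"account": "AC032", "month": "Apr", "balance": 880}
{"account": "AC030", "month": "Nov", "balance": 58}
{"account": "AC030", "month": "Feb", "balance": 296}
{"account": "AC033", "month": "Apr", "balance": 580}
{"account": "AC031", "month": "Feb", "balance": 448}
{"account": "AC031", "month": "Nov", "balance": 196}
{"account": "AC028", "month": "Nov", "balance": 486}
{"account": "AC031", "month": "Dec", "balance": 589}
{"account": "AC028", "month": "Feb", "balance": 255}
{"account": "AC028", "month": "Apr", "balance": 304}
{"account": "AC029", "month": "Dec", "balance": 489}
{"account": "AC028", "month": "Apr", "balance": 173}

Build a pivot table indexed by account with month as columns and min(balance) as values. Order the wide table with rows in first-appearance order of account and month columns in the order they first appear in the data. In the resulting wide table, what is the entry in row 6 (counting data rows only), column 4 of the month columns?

With rows in first-appearance order of account, row 6 is account=AC033. month columns in first-appearance order: Dec, Feb, Apr, Nov; column 4 is Nov.
Long rows with account=AC033, month=Nov: min(973, 94, 514) = 94.

94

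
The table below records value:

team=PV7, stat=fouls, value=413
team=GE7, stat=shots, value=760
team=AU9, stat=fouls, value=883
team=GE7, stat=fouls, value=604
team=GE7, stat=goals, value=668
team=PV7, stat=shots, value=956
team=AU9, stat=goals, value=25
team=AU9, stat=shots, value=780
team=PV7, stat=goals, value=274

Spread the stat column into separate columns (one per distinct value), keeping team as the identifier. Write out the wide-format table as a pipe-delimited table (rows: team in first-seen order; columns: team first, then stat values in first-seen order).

Columns: team plus the 3 distinct stat values (fouls, shots, goals).
For example, row PV7 column fouls takes value=413 from the long row (PV7, fouls).

| team | fouls | shots | goals |
| PV7 | 413 | 956 | 274 |
| GE7 | 604 | 760 | 668 |
| AU9 | 883 | 780 | 25 |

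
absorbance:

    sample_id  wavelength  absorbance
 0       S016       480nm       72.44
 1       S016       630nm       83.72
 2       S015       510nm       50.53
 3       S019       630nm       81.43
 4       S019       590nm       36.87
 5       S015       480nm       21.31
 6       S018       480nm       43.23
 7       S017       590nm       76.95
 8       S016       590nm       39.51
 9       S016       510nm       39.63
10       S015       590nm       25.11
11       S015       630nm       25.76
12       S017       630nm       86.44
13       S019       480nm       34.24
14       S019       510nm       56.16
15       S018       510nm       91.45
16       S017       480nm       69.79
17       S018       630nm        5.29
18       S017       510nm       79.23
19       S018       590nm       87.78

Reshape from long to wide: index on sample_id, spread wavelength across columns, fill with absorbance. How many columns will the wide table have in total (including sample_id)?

1 column for sample_id plus 4 distinct wavelength values → 5 columns.

5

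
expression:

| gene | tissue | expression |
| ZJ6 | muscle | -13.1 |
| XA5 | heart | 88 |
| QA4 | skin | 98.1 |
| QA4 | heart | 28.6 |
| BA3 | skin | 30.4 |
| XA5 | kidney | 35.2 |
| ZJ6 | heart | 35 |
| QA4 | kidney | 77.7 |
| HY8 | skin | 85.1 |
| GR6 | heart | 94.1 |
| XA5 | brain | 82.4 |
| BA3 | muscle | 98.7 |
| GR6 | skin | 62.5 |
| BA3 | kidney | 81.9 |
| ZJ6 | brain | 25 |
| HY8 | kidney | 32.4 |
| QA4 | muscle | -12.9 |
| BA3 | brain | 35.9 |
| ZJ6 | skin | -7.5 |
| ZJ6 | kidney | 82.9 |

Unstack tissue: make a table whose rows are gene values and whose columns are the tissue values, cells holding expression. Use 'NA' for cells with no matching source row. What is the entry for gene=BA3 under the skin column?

The long row with gene=BA3, tissue=skin has expression=30.4.

30.4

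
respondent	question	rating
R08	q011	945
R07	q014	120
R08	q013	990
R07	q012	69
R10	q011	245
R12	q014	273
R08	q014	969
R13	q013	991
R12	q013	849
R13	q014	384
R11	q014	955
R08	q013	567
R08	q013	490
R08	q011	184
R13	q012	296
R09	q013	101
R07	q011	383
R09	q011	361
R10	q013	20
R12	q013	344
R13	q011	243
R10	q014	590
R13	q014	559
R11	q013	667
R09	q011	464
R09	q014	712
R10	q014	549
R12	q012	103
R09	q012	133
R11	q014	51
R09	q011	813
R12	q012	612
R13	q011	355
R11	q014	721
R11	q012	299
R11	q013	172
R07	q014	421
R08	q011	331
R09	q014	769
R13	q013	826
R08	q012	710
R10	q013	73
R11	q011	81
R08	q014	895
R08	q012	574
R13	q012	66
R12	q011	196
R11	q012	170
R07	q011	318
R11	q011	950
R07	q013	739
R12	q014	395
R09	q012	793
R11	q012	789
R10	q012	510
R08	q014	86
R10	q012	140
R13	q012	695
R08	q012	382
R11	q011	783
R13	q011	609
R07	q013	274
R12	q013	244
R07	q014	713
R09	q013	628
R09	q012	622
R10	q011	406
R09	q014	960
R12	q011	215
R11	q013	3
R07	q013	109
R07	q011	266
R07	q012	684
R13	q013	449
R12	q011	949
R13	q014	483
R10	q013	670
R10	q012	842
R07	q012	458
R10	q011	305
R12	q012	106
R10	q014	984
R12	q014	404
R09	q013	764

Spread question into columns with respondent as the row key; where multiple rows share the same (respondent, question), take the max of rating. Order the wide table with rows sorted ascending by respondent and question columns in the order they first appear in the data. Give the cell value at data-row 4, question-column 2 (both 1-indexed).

With rows sorted ascending by respondent, row 4 is respondent=R10. question columns in first-appearance order: q011, q014, q013, q012; column 2 is q014.
Long rows with respondent=R10, question=q014: max(590, 549, 984) = 984.

984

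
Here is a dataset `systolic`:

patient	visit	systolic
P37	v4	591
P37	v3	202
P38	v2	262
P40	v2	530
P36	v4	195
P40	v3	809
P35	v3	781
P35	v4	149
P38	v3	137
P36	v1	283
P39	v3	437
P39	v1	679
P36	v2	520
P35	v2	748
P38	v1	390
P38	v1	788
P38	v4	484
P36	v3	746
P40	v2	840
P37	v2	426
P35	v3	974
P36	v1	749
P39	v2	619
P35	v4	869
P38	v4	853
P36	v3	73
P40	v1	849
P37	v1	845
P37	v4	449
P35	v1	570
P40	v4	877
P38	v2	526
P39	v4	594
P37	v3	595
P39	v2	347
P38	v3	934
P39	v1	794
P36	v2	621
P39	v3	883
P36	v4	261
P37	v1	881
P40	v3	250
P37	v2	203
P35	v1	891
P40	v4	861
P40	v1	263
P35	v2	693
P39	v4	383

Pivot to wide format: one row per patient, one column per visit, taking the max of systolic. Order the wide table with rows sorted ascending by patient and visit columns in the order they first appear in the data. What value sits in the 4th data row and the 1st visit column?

853

With rows sorted ascending by patient, row 4 is patient=P38. visit columns in first-appearance order: v4, v3, v2, v1; column 1 is v4.
Long rows with patient=P38, visit=v4: max(484, 853) = 853.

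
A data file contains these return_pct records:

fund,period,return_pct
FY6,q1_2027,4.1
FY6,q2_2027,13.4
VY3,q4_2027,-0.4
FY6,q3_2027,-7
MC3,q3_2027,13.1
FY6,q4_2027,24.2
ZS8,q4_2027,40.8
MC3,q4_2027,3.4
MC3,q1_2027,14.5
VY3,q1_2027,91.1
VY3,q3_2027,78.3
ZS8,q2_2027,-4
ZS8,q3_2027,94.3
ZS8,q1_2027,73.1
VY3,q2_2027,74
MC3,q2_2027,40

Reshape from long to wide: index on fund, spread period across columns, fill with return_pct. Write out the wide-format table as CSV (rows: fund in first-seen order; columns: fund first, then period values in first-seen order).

fund,q1_2027,q2_2027,q4_2027,q3_2027
FY6,4.1,13.4,24.2,-7
VY3,91.1,74,-0.4,78.3
MC3,14.5,40,3.4,13.1
ZS8,73.1,-4,40.8,94.3

Columns: fund plus the 4 distinct period values (q1_2027, q2_2027, q4_2027, q3_2027).
For example, row FY6 column q1_2027 takes return_pct=4.1 from the long row (FY6, q1_2027).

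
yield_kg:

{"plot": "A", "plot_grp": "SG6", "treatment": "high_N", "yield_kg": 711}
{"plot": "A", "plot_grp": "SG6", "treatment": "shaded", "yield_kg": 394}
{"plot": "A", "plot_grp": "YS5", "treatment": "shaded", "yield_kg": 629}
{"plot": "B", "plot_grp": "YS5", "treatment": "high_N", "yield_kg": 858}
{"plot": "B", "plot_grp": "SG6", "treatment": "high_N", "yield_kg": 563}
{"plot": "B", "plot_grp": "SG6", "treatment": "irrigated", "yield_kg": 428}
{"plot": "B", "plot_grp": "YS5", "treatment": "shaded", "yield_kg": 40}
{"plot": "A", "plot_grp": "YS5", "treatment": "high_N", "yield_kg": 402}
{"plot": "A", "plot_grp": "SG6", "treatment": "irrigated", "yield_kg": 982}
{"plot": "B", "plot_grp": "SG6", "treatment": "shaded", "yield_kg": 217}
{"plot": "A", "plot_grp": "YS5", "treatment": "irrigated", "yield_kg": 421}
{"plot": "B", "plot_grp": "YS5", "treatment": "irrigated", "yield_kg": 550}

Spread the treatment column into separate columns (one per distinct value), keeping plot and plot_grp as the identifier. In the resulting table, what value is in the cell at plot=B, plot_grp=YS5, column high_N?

Wide layout: rows indexed by plot and plot_grp, columns are the 3 distinct treatment values (high_N, shaded, irrigated).
Cell (plot=B, plot_grp=YS5, treatment=high_N) draws from the long row where plot=B, plot_grp=YS5 and treatment=high_N, which has yield_kg=858.

858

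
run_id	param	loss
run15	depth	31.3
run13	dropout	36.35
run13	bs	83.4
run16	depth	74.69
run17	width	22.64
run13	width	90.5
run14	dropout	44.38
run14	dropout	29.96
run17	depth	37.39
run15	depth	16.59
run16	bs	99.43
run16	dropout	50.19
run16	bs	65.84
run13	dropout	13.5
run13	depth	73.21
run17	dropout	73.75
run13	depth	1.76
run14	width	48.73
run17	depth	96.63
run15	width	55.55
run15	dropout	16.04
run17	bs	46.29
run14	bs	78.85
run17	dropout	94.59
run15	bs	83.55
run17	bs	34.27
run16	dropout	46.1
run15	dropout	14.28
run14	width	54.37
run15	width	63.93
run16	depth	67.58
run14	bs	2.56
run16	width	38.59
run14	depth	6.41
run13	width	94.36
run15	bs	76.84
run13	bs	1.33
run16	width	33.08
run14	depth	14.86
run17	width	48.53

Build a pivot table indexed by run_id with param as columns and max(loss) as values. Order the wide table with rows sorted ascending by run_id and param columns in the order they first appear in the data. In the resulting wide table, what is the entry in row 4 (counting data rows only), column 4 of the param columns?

38.59

With rows sorted ascending by run_id, row 4 is run_id=run16. param columns in first-appearance order: depth, dropout, bs, width; column 4 is width.
Long rows with run_id=run16, param=width: max(38.59, 33.08) = 38.59.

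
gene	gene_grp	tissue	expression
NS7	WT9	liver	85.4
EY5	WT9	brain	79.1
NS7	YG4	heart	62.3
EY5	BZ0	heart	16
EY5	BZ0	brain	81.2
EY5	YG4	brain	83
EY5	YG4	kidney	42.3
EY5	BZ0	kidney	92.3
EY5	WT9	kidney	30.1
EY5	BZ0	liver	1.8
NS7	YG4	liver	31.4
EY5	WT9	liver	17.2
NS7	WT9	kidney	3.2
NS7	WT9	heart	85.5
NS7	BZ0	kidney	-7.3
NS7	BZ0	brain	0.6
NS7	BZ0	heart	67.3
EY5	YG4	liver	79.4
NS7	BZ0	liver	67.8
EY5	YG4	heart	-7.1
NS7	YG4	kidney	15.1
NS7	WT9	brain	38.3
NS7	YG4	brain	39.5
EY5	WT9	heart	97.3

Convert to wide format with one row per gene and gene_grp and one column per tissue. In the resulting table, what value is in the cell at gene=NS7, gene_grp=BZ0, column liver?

Wide layout: rows indexed by gene and gene_grp, columns are the 4 distinct tissue values (liver, brain, heart, kidney).
Cell (gene=NS7, gene_grp=BZ0, tissue=liver) draws from the long row where gene=NS7, gene_grp=BZ0 and tissue=liver, which has expression=67.8.

67.8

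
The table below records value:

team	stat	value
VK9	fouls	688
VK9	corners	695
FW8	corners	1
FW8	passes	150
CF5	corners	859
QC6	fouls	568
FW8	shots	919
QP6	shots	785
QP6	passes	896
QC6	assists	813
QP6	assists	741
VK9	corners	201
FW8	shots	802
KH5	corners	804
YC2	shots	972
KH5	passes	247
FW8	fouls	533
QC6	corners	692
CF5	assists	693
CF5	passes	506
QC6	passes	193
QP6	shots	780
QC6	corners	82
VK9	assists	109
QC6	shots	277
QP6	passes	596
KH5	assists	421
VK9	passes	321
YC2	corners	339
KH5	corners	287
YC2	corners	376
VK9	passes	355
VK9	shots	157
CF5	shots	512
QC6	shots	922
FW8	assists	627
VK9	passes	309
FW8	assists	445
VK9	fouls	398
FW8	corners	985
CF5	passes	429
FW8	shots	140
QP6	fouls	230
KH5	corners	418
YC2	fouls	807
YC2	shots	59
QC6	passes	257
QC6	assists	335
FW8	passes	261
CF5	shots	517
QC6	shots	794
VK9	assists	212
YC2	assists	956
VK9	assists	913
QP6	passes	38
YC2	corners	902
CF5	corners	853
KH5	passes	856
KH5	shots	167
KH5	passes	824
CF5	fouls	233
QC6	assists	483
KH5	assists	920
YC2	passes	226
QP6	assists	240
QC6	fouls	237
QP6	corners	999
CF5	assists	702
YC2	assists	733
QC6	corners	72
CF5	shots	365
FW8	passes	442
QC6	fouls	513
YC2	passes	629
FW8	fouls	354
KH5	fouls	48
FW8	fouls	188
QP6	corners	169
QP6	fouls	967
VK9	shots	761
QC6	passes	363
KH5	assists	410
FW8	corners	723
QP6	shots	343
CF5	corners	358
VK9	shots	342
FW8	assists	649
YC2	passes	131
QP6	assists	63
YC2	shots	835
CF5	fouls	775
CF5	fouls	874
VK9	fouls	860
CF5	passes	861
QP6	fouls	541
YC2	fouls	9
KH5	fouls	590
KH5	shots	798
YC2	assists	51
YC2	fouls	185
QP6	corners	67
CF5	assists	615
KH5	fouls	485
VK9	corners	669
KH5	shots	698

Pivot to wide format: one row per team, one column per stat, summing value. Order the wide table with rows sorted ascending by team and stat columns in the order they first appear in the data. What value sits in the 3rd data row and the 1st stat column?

With rows sorted ascending by team, row 3 is team=KH5. stat columns in first-appearance order: fouls, corners, passes, shots, assists; column 1 is fouls.
Long rows with team=KH5, stat=fouls: 48 + 590 + 485 = 1123.

1123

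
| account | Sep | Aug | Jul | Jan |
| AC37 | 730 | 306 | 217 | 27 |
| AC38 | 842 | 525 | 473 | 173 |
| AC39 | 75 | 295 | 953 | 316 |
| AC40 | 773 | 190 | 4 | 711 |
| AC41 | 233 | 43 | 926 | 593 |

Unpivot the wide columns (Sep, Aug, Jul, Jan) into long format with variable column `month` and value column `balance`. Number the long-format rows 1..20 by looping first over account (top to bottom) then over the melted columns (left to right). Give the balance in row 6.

20 rows total (5 × 4). Row 6: index ⌊(6-1)/4⌋ = 1 into account → AC38; (6-1) mod 4 = 1 into the melted columns → Aug.
So row 6 is (AC38, Aug, 525); balance = 525.

525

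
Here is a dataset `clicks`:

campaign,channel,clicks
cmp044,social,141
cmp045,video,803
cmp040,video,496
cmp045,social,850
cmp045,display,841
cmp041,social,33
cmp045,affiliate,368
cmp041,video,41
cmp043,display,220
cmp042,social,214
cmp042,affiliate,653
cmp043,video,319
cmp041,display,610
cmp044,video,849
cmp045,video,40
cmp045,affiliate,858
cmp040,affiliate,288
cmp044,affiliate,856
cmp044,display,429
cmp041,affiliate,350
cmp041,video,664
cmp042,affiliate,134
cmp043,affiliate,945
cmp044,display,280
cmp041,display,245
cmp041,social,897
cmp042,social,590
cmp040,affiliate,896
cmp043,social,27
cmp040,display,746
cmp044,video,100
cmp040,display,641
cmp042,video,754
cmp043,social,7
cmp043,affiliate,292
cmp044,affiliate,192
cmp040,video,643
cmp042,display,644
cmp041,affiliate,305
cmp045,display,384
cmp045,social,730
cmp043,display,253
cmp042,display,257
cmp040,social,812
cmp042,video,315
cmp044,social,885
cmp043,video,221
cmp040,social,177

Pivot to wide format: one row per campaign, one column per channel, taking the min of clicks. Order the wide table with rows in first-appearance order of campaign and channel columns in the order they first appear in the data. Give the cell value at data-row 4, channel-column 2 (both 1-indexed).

41

With rows in first-appearance order of campaign, row 4 is campaign=cmp041. channel columns in first-appearance order: social, video, display, affiliate; column 2 is video.
Long rows with campaign=cmp041, channel=video: min(41, 664) = 41.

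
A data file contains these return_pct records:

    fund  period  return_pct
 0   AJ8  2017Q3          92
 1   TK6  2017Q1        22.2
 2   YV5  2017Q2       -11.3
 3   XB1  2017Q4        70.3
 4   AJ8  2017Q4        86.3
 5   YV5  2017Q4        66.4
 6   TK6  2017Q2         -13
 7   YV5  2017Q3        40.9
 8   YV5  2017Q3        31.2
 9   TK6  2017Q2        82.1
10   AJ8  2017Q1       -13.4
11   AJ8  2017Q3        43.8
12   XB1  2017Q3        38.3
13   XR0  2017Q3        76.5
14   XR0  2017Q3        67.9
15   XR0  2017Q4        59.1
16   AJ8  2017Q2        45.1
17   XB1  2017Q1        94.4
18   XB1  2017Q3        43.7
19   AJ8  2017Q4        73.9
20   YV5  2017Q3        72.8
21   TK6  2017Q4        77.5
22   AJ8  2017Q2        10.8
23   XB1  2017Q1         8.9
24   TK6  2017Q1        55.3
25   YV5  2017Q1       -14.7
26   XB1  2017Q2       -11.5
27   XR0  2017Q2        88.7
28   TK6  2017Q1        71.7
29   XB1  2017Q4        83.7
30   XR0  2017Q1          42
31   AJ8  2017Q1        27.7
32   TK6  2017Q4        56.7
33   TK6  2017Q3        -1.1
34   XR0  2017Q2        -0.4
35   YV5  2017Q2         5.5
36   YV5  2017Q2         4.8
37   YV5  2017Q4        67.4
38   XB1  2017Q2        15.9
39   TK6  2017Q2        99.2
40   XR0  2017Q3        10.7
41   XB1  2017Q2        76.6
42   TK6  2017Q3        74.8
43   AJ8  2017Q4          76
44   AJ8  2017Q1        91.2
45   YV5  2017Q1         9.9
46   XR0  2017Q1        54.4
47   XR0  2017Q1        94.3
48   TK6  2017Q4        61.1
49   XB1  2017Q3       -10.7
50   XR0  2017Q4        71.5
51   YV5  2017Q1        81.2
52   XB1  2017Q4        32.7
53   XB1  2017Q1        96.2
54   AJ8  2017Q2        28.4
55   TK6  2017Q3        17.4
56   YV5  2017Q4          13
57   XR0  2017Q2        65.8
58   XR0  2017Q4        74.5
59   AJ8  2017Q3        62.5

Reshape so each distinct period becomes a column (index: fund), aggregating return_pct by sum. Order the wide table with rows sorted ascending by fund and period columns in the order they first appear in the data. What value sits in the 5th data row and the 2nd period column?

76.4

With rows sorted ascending by fund, row 5 is fund=YV5. period columns in first-appearance order: 2017Q3, 2017Q1, 2017Q2, 2017Q4; column 2 is 2017Q1.
Long rows with fund=YV5, period=2017Q1: -14.7 + 9.9 + 81.2 = 76.4.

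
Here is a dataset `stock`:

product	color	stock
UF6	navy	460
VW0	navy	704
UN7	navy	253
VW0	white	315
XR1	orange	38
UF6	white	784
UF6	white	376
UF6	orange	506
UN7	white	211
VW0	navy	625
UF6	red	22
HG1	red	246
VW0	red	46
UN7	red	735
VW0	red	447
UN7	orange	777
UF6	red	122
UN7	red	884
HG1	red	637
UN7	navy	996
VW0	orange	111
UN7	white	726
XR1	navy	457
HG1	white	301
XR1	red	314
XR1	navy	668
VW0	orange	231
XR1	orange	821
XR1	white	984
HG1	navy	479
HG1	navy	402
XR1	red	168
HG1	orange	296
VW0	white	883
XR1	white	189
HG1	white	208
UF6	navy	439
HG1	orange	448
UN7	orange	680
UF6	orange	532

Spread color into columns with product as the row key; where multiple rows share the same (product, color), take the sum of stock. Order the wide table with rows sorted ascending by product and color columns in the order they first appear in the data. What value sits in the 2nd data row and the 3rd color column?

1038

With rows sorted ascending by product, row 2 is product=UF6. color columns in first-appearance order: navy, white, orange, red; column 3 is orange.
Long rows with product=UF6, color=orange: 506 + 532 = 1038.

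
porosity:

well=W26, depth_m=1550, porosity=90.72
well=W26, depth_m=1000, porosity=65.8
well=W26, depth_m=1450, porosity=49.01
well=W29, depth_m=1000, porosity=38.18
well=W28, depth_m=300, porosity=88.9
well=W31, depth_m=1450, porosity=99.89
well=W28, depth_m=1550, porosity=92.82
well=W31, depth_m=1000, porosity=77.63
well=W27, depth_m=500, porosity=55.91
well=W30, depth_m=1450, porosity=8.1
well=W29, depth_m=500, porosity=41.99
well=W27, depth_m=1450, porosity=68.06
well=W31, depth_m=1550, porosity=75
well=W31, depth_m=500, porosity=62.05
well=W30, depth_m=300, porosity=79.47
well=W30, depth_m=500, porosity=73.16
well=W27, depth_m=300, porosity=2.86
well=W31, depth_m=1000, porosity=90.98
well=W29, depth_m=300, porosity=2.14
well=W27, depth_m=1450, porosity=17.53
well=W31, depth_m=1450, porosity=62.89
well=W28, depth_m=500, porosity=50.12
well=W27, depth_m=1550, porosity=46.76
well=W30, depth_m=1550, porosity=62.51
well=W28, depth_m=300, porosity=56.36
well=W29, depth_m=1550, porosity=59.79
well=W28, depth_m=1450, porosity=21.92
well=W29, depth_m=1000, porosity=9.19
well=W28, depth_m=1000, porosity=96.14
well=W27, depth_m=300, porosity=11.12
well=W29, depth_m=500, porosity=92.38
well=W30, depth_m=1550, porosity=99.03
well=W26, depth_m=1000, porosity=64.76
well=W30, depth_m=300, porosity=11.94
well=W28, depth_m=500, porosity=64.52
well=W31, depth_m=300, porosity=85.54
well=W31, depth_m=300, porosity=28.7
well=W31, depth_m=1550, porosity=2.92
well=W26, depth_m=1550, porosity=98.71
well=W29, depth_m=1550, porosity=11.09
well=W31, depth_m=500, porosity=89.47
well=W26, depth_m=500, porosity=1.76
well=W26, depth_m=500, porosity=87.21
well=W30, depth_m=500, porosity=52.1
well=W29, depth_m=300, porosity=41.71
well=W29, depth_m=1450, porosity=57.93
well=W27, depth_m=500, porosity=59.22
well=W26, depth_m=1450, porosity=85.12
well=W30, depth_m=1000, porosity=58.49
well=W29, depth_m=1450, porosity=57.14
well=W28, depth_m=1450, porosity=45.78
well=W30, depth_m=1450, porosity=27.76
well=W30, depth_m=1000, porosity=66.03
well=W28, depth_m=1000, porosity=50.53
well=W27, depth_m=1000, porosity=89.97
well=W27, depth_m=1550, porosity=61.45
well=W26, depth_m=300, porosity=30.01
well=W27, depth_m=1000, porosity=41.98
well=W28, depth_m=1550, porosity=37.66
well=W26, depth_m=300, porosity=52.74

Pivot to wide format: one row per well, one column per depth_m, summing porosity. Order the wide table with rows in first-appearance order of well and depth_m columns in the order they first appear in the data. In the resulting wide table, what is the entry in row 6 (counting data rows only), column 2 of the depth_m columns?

124.52

With rows in first-appearance order of well, row 6 is well=W30. depth_m columns in first-appearance order: 1550, 1000, 1450, 300, 500; column 2 is 1000.
Long rows with well=W30, depth_m=1000: 58.49 + 66.03 = 124.52.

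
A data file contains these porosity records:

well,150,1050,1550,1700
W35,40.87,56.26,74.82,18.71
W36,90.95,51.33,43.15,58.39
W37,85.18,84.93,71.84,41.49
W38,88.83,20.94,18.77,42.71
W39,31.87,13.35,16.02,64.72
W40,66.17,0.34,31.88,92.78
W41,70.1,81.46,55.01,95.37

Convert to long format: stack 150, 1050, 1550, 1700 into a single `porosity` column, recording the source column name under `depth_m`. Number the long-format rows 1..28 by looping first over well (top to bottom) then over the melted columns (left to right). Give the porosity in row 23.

28 rows total (7 × 4). Row 23: index ⌊(23-1)/4⌋ = 5 into well → W40; (23-1) mod 4 = 2 into the melted columns → 1550.
So row 23 is (W40, 1550, 31.88); porosity = 31.88.

31.88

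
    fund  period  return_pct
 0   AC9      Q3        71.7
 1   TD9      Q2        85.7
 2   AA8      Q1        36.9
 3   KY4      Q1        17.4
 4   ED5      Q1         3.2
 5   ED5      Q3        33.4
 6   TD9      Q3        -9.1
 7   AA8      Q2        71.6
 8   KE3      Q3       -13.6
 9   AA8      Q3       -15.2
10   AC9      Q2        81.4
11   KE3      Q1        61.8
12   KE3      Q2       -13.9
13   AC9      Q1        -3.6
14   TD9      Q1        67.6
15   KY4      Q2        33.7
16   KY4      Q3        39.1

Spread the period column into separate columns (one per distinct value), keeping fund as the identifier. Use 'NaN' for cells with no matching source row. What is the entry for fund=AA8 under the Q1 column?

36.9

The long row with fund=AA8, period=Q1 has return_pct=36.9.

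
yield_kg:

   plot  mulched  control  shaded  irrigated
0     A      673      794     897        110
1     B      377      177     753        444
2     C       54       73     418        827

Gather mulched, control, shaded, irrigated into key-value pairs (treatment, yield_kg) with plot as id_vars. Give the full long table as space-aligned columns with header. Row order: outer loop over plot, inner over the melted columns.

Each (plot, column) pair becomes one row: 3 × 4 = 12 rows.
For example, (A, mulched) → yield_kg=673.

plot  treatment  yield_kg
A     mulched    673     
A     control    794     
A     shaded     897     
A     irrigated  110     
B     mulched    377     
B     control    177     
B     shaded     753     
B     irrigated  444     
C     mulched    54      
C     control    73      
C     shaded     418     
C     irrigated  827     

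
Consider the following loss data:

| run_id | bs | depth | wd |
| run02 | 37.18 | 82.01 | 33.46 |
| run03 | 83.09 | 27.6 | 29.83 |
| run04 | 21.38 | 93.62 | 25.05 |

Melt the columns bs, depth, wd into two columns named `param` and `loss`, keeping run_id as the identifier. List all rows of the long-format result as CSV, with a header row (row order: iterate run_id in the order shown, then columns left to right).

run_id,param,loss
run02,bs,37.18
run02,depth,82.01
run02,wd,33.46
run03,bs,83.09
run03,depth,27.6
run03,wd,29.83
run04,bs,21.38
run04,depth,93.62
run04,wd,25.05

Each (run_id, column) pair becomes one row: 3 × 3 = 9 rows.
For example, (run02, bs) → loss=37.18.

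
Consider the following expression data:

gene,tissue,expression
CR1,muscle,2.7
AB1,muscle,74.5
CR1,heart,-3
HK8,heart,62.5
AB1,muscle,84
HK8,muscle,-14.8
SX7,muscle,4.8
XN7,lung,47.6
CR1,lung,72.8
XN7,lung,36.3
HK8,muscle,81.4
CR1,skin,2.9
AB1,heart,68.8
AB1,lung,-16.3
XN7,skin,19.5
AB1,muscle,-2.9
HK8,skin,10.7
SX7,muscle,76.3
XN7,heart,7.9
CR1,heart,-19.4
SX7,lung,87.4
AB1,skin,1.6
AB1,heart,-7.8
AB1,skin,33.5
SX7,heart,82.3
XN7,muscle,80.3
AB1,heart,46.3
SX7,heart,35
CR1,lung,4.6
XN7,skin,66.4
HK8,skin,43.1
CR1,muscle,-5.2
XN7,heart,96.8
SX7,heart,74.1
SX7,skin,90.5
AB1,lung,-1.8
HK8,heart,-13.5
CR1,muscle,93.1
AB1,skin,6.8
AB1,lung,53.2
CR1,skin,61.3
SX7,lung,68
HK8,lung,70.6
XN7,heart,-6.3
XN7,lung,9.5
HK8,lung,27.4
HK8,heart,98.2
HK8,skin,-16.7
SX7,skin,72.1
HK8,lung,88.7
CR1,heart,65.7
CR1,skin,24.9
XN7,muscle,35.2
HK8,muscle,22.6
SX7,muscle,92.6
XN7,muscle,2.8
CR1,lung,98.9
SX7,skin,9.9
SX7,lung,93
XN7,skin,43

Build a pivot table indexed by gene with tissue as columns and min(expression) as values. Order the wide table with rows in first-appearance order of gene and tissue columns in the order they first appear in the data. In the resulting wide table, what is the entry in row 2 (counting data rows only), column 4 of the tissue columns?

1.6

With rows in first-appearance order of gene, row 2 is gene=AB1. tissue columns in first-appearance order: muscle, heart, lung, skin; column 4 is skin.
Long rows with gene=AB1, tissue=skin: min(1.6, 33.5, 6.8) = 1.6.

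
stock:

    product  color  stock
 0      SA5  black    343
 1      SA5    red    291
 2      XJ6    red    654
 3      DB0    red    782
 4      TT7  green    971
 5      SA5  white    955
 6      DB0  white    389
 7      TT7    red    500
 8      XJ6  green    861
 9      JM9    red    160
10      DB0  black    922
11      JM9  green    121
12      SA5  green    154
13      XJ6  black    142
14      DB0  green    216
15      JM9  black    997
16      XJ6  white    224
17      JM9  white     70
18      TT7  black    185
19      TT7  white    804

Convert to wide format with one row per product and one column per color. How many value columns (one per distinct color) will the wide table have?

4 distinct color values: white, red, black, green.

4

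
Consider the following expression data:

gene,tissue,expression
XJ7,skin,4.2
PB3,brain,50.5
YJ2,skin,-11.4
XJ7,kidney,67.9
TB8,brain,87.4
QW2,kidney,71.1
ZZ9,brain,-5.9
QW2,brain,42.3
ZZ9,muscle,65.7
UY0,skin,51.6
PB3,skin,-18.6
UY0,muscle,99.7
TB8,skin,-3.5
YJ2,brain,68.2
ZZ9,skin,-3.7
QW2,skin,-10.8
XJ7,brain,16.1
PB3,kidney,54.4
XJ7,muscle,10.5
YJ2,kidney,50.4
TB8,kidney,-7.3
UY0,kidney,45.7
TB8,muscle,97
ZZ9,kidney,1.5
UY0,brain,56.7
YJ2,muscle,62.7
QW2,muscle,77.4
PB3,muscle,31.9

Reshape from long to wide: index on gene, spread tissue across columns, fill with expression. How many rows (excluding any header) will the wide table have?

7

7 distinct gene values → 7 rows.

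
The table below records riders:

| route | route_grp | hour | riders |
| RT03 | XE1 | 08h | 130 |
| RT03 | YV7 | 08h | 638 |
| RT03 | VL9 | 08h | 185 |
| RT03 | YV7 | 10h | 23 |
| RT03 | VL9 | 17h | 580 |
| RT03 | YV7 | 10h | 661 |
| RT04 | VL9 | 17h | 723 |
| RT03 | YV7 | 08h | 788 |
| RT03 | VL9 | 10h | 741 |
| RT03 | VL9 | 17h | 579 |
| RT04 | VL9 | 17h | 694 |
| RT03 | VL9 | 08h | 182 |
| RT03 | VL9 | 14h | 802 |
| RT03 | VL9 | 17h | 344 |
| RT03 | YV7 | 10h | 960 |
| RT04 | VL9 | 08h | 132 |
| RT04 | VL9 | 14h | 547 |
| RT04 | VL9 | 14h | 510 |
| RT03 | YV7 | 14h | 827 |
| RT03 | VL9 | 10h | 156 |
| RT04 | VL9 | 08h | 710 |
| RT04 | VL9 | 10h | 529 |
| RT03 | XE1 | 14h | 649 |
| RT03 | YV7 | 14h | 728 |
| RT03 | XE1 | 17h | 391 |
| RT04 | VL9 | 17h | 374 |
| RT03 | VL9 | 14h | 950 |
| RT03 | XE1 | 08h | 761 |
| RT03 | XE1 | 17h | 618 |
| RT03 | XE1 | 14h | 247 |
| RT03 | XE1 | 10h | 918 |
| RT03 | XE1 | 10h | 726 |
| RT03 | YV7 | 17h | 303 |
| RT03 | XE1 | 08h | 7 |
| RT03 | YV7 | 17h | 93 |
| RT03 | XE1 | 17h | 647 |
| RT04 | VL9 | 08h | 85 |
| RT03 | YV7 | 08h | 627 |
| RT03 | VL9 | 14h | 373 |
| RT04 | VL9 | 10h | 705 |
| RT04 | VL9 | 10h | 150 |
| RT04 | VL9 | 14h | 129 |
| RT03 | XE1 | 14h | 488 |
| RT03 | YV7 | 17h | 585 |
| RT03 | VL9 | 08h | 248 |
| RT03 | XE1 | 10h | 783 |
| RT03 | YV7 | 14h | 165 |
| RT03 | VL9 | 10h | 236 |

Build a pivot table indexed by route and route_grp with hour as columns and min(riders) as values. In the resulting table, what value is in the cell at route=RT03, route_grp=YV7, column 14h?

165

Rows with route=RT03, route_grp=YV7 and hour=14h: riders values are 827, 728, 165.
min(827, 728, 165) = 165.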